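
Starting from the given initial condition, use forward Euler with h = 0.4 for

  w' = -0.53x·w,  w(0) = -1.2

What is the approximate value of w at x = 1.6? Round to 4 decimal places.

Euler: w_{n+1} = w_n + h·f(x_n, w_n).
x=0.000000, w=-1.200000: f=0.000000 → w ← -1.200000 + 0.4·0.000000 = -1.200000
x=0.400000, w=-1.200000: f=0.254400 → w ← -1.200000 + 0.4·0.254400 = -1.098240
x=0.800000, w=-1.098240: f=0.465654 → w ← -1.098240 + 0.4·0.465654 = -0.911978
x=1.200000, w=-0.911978: f=0.580018 → w ← -0.911978 + 0.4·0.580018 = -0.679971
w(1.6) ≈ -0.6800

-0.6800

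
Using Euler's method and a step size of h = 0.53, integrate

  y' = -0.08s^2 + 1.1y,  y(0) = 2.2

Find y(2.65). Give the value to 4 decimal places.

21.3420

Euler: y_{n+1} = y_n + h·f(s_n, y_n).
s=0.000000, y=2.200000: f=2.420000 → y ← 2.200000 + 0.53·2.420000 = 3.482600
s=0.530000, y=3.482600: f=3.808388 → y ← 3.482600 + 0.53·3.808388 = 5.501046
s=1.060000, y=5.501046: f=5.961262 → y ← 5.501046 + 0.53·5.961262 = 8.660515
s=1.590000, y=8.660515: f=9.324318 → y ← 8.660515 + 0.53·9.324318 = 13.602403
s=2.120000, y=13.602403: f=14.603092 → y ← 13.602403 + 0.53·14.603092 = 21.342042
y(2.65) ≈ 21.3420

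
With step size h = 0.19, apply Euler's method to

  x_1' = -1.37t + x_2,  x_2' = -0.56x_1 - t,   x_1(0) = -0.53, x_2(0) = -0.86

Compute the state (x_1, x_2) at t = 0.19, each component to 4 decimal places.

Euler on (x_1,x_2): x_1_{n+1} = x_1_n + h·x_1', x_2_{n+1} = x_2_n + h·x_2'.
0.000000: (-0.530000, -0.860000); f=(-0.860000, 0.296800) → (-0.693400, -0.803608)
(x_1(0.19), x_2(0.19)) ≈ (-0.6934, -0.8036)

-0.6934, -0.8036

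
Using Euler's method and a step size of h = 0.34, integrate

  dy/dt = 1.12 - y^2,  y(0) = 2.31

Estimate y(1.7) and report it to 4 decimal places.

1.0568

Euler: y_{n+1} = y_n + h·f(t_n, y_n).
t=0.000000, y=2.310000: f=-4.216100 → y ← 2.310000 + 0.34·(-4.216100) = 0.876526
t=0.340000, y=0.876526: f=0.351702 → y ← 0.876526 + 0.34·0.351702 = 0.996105
t=0.680000, y=0.996105: f=0.127775 → y ← 0.996105 + 0.34·0.127775 = 1.039548
t=1.020000, y=1.039548: f=0.039339 → y ← 1.039548 + 0.34·0.039339 = 1.052924
t=1.360000, y=1.052924: f=0.011352 → y ← 1.052924 + 0.34·0.011352 = 1.056783
y(1.7) ≈ 1.0568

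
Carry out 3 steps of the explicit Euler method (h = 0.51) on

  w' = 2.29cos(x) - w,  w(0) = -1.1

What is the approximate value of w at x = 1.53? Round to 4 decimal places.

1.2617

Euler: w_{n+1} = w_n + h·f(x_n, w_n).
x=0.000000, w=-1.100000: f=3.390000 → w ← -1.100000 + 0.51·3.390000 = 0.628900
x=0.510000, w=0.628900: f=1.369685 → w ← 0.628900 + 0.51·1.369685 = 1.327439
x=1.020000, w=1.327439: f=-0.128931 → w ← 1.327439 + 0.51·(-0.128931) = 1.261684
w(1.53) ≈ 1.2617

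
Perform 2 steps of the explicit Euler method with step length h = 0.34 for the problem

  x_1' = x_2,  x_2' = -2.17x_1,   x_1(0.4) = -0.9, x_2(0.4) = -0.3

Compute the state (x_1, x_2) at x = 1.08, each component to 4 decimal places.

Euler on (x_1,x_2): x_1_{n+1} = x_1_n + h·x_1', x_2_{n+1} = x_2_n + h·x_2'.
0.400000: (-0.900000, -0.300000); f=(-0.300000, 1.953000) → (-1.002000, 0.364020)
0.740000: (-1.002000, 0.364020); f=(0.364020, 2.174340) → (-0.878233, 1.103296)
(x_1(1.08), x_2(1.08)) ≈ (-0.8782, 1.1033)

-0.8782, 1.1033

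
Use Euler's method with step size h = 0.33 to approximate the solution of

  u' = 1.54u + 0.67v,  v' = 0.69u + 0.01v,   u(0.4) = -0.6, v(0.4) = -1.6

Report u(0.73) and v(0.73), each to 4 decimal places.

-1.2587, -1.7419

Euler on (u,v): u_{n+1} = u_n + h·u', v_{n+1} = v_n + h·v'.
0.400000: (-0.600000, -1.600000); f=(-1.996000, -0.430000) → (-1.258680, -1.741900)
(u(0.73), v(0.73)) ≈ (-1.2587, -1.7419)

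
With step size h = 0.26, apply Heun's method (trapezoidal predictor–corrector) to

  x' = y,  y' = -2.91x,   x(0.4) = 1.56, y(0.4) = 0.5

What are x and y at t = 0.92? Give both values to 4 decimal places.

Heun on (x,y): k1 = f(t_n, state_n); k2 = f(t_n + h, state_n + h·k1); state_{n+1} = state_n + (h/2)·(k1 + k2).
0.400000: (1.560000, 0.500000)
  k1 = (0.500000, -4.539600)
  predictor → (1.690000, -0.680296)
  k2 = (-0.680296, -4.917900)
  → (1.536562, -0.729475)
0.660000: (1.536562, -0.729475)
  k1 = (-0.729475, -4.471394)
  predictor → (1.346898, -1.892037)
  k2 = (-1.892037, -3.919473)
  → (1.195765, -1.820288)
(x(0.92), y(0.92)) ≈ (1.1958, -1.8203)

1.1958, -1.8203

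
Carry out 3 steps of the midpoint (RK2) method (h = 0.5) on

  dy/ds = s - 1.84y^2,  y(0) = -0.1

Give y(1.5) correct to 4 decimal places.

0.7102

Midpoint: k1 = f(s_n, y_n); k2 = f(s_n + h/2, y_n + (h/2)·k1); y_{n+1} = y_n + h·k2.
s=0.000000, y=-0.100000:
  k1 = f(0.000000, -0.100000) = -0.018400
  k2 = f(0.250000, -0.104600) = 0.229868
  y ← -0.100000 + 0.5·0.229868 = 0.014934
s=0.500000, y=0.014934:
  k1 = f(0.500000, 0.014934) = 0.499590
  k2 = f(0.750000, 0.139832) = 0.714023
  y ← 0.014934 + 0.5·0.714023 = 0.371946
s=1.000000, y=0.371946:
  k1 = f(1.000000, 0.371946) = 0.745448
  k2 = f(1.250000, 0.558308) = 0.676459
  y ← 0.371946 + 0.5·0.676459 = 0.710175
y(1.5) ≈ 0.7102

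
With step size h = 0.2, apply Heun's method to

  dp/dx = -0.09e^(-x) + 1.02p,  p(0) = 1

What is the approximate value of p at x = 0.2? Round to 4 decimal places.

Heun: k1 = f(x_n, p_n); k2 = f(x_n + h, p_n + h·k1); p_{n+1} = p_n + (h/2)·(k1 + k2).
x=0.000000, p=1.000000:
  k1 = f(0.000000, 1.000000) = 0.930000
  k2 = f(0.200000, 1.186000) = 1.136034
  p ← 1.000000 + (0.2/2)·(0.930000 + 1.136034) = 1.206603
p(0.2) ≈ 1.2066

1.2066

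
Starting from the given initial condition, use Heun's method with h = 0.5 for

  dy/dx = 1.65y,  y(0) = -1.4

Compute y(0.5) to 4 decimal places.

Heun: k1 = f(x_n, y_n); k2 = f(x_n + h, y_n + h·k1); y_{n+1} = y_n + (h/2)·(k1 + k2).
x=0.000000, y=-1.400000:
  k1 = f(0.000000, -1.400000) = -2.310000
  k2 = f(0.500000, -2.555000) = -4.215750
  y ← -1.400000 + (0.5/2)·(-2.310000 + (-4.215750)) = -3.031437
y(0.5) ≈ -3.0314

-3.0314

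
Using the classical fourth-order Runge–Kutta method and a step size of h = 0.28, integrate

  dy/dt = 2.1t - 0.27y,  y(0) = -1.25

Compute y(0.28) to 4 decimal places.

RK4: k1 = f(t_n, y_n); k2 = f(t_n + h/2, y_n + (h/2)·k1); k3 = f(t_n + h/2, y_n + (h/2)·k2); k4 = f(t_n + h, y_n + h·k3); y_{n+1} = y_n + (h/6)·(k1 + 2k2 + 2k3 + k4).
t=0.000000, y=-1.250000:
  k1 = f(0.000000, -1.250000) = 0.337500
  k2 = f(0.140000, -1.202750) = 0.618743
  k3 = f(0.140000, -1.163376) = 0.608112
  k4 = f(0.280000, -1.079729) = 0.879527
  y ← -1.250000 + (0.28/6)·(k1 + 2k2 + 2k3 + k4) = -1.078699
y(0.28) ≈ -1.0787

-1.0787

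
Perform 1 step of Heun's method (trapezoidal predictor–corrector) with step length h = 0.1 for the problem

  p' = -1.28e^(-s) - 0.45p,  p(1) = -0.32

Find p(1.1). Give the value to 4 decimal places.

-0.3497

Heun: k1 = f(s_n, p_n); k2 = f(s_n + h, p_n + h·k1); p_{n+1} = p_n + (h/2)·(k1 + k2).
s=1.000000, p=-0.320000:
  k1 = f(1.000000, -0.320000) = -0.326886
  k2 = f(1.100000, -0.352689) = -0.267365
  p ← -0.320000 + (0.1/2)·(-0.326886 + (-0.267365)) = -0.349713
p(1.1) ≈ -0.3497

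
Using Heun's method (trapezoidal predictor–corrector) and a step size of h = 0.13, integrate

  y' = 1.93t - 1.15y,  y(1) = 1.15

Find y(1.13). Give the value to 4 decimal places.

1.2394

Heun: k1 = f(t_n, y_n); k2 = f(t_n + h, y_n + h·k1); y_{n+1} = y_n + (h/2)·(k1 + k2).
t=1.000000, y=1.150000:
  k1 = f(1.000000, 1.150000) = 0.607500
  k2 = f(1.130000, 1.228975) = 0.767579
  y ← 1.150000 + (0.13/2)·(0.607500 + 0.767579) = 1.239380
y(1.13) ≈ 1.2394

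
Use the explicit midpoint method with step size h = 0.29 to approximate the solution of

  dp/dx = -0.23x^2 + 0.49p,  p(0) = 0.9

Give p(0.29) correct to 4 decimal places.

Midpoint: k1 = f(x_n, p_n); k2 = f(x_n + h/2, p_n + (h/2)·k1); p_{n+1} = p_n + h·k2.
x=0.000000, p=0.900000:
  k1 = f(0.000000, 0.900000) = 0.441000
  k2 = f(0.145000, 0.963945) = 0.467497
  p ← 0.900000 + 0.29·0.467497 = 1.035574
p(0.29) ≈ 1.0356

1.0356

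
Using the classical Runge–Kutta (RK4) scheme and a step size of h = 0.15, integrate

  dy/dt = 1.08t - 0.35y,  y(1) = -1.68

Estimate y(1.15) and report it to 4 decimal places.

RK4: k1 = f(t_n, y_n); k2 = f(t_n + h/2, y_n + (h/2)·k1); k3 = f(t_n + h/2, y_n + (h/2)·k2); k4 = f(t_n + h, y_n + h·k3); y_{n+1} = y_n + (h/6)·(k1 + 2k2 + 2k3 + k4).
t=1.000000, y=-1.680000:
  k1 = f(1.000000, -1.680000) = 1.668000
  k2 = f(1.075000, -1.554900) = 1.705215
  k3 = f(1.075000, -1.552109) = 1.704238
  k4 = f(1.150000, -1.424364) = 1.740527
  y ← -1.680000 + (0.15/6)·(k1 + 2k2 + 2k3 + k4) = -1.424314
y(1.15) ≈ -1.4243

-1.4243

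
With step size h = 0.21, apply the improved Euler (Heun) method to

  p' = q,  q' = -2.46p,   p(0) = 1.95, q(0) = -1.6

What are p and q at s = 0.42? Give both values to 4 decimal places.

Heun on (p,q): k1 = f(s_n, state_n); k2 = f(s_n + h, state_n + h·k1); state_{n+1} = state_n + (h/2)·(k1 + k2).
0.000000: (1.950000, -1.600000)
  k1 = (-1.600000, -4.797000)
  predictor → (1.614000, -2.607370)
  k2 = (-2.607370, -3.970440)
  → (1.508226, -2.520581)
0.210000: (1.508226, -2.520581)
  k1 = (-2.520581, -3.710236)
  predictor → (0.978904, -3.299731)
  k2 = (-3.299731, -2.408104)
  → (0.897093, -3.163007)
(p(0.42), q(0.42)) ≈ (0.8971, -3.1630)

0.8971, -3.1630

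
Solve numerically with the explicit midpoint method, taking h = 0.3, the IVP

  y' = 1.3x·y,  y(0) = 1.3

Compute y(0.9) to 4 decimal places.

Midpoint: k1 = f(x_n, y_n); k2 = f(x_n + h/2, y_n + (h/2)·k1); y_{n+1} = y_n + h·k2.
x=0.000000, y=1.300000:
  k1 = f(0.000000, 1.300000) = 0.000000
  k2 = f(0.150000, 1.300000) = 0.253500
  y ← 1.300000 + 0.3·0.253500 = 1.376050
x=0.300000, y=1.376050:
  k1 = f(0.300000, 1.376050) = 0.536660
  k2 = f(0.450000, 1.456549) = 0.852081
  y ← 1.376050 + 0.3·0.852081 = 1.631674
x=0.600000, y=1.631674:
  k1 = f(0.600000, 1.631674) = 1.272706
  k2 = f(0.750000, 1.822580) = 1.777016
  y ← 1.631674 + 0.3·1.777016 = 2.164779
y(0.9) ≈ 2.1648

2.1648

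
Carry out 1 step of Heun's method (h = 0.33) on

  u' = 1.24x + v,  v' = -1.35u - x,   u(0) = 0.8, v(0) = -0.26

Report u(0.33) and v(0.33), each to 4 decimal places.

Heun on (u,v): k1 = f(x_n, state_n); k2 = f(x_n + h, state_n + h·k1); state_{n+1} = state_n + (h/2)·(k1 + k2).
0.000000: (0.800000, -0.260000)
  k1 = (-0.260000, -1.080000)
  predictor → (0.714200, -0.616400)
  k2 = (-0.207200, -1.294170)
  → (0.722912, -0.651738)
(u(0.33), v(0.33)) ≈ (0.7229, -0.6517)

0.7229, -0.6517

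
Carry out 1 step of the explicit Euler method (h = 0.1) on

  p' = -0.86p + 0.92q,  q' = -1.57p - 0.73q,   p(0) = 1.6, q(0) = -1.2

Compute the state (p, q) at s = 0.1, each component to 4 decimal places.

1.3520, -1.3636

Euler on (p,q): p_{n+1} = p_n + h·p', q_{n+1} = q_n + h·q'.
0.000000: (1.600000, -1.200000); f=(-2.480000, -1.636000) → (1.352000, -1.363600)
(p(0.1), q(0.1)) ≈ (1.3520, -1.3636)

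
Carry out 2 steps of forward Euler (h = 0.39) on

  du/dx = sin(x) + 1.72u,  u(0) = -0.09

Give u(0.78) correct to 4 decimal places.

-0.1030

Euler: u_{n+1} = u_n + h·f(x_n, u_n).
x=0.000000, u=-0.090000: f=-0.154800 → u ← -0.090000 + 0.39·(-0.154800) = -0.150372
x=0.390000, u=-0.150372: f=0.121549 → u ← -0.150372 + 0.39·0.121549 = -0.102968
u(0.78) ≈ -0.1030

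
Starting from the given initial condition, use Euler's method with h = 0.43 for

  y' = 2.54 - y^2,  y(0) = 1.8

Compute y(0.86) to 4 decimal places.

1.6250

Euler: y_{n+1} = y_n + h·f(s_n, y_n).
s=0.000000, y=1.800000: f=-0.700000 → y ← 1.800000 + 0.43·(-0.700000) = 1.499000
s=0.430000, y=1.499000: f=0.292999 → y ← 1.499000 + 0.43·0.292999 = 1.624990
y(0.86) ≈ 1.6250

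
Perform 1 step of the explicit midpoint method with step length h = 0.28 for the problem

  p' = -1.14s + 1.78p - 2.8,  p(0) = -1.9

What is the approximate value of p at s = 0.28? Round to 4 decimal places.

Midpoint: k1 = f(s_n, p_n); k2 = f(s_n + h/2, p_n + (h/2)·k1); p_{n+1} = p_n + h·k2.
s=0.000000, p=-1.900000:
  k1 = f(0.000000, -1.900000) = -6.182000
  k2 = f(0.140000, -2.765480) = -7.882154
  p ← -1.900000 + 0.28·(-7.882154) = -4.107003
p(0.28) ≈ -4.1070

-4.1070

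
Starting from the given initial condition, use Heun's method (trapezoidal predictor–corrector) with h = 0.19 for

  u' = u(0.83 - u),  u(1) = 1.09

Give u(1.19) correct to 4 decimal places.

Heun: k1 = f(x_n, u_n); k2 = f(x_n + h, u_n + h·k1); u_{n+1} = u_n + (h/2)·(k1 + k2).
x=1.000000, u=1.090000:
  k1 = f(1.000000, 1.090000) = -0.283400
  k2 = f(1.190000, 1.036154) = -0.213607
  u ← 1.090000 + (0.19/2)·(-0.283400 + (-0.213607)) = 1.042784
u(1.19) ≈ 1.0428

1.0428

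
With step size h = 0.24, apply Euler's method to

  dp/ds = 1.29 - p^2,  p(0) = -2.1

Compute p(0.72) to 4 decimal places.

Euler: p_{n+1} = p_n + h·f(s_n, p_n).
s=0.000000, p=-2.100000: f=-3.120000 → p ← -2.100000 + 0.24·(-3.120000) = -2.848800
s=0.240000, p=-2.848800: f=-6.825661 → p ← -2.848800 + 0.24·(-6.825661) = -4.486959
s=0.480000, p=-4.486959: f=-18.842799 → p ← -4.486959 + 0.24·(-18.842799) = -9.009230
p(0.72) ≈ -9.0092

-9.0092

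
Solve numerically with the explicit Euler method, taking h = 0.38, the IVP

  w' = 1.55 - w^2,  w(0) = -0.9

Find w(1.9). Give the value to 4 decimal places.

1.1902

Euler: w_{n+1} = w_n + h·f(s_n, w_n).
s=0.000000, w=-0.900000: f=0.740000 → w ← -0.900000 + 0.38·0.740000 = -0.618800
s=0.380000, w=-0.618800: f=1.167087 → w ← -0.618800 + 0.38·1.167087 = -0.175307
s=0.760000, w=-0.175307: f=1.519267 → w ← -0.175307 + 0.38·1.519267 = 0.402015
s=1.140000, w=0.402015: f=1.388384 → w ← 0.402015 + 0.38·1.388384 = 0.929601
s=1.520000, w=0.929601: f=0.685843 → w ← 0.929601 + 0.38·0.685843 = 1.190221
w(1.9) ≈ 1.1902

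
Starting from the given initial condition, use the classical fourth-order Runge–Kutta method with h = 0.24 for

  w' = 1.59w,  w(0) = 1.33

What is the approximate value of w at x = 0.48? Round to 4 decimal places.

2.8527

RK4: k1 = f(x_n, w_n); k2 = f(x_n + h/2, w_n + (h/2)·k1); k3 = f(x_n + h/2, w_n + (h/2)·k2); k4 = f(x_n + h, w_n + h·k3); w_{n+1} = w_n + (h/6)·(k1 + 2k2 + 2k3 + k4).
x=0.000000, w=1.330000:
  k1 = f(0.000000, 1.330000) = 2.114700
  k2 = f(0.120000, 1.583764) = 2.518185
  k3 = f(0.120000, 1.632182) = 2.595170
  k4 = f(0.240000, 1.952841) = 3.105017
  w ← 1.330000 + (0.24/6)·(k1 + 2k2 + 2k3 + k4) = 1.947857
x=0.240000, w=1.947857:
  k1 = f(0.240000, 1.947857) = 3.097093
  k2 = f(0.360000, 2.319508) = 3.688018
  k3 = f(0.360000, 2.390419) = 3.800766
  k4 = f(0.480000, 2.860041) = 4.547465
  w ← 1.947857 + (0.24/6)·(k1 + 2k2 + 2k3 + k4) = 2.852742
w(0.48) ≈ 2.8527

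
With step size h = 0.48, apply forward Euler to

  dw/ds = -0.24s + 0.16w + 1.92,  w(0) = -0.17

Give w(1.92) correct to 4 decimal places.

Euler: w_{n+1} = w_n + h·f(s_n, w_n).
s=0.000000, w=-0.170000: f=1.892800 → w ← -0.170000 + 0.48·1.892800 = 0.738544
s=0.480000, w=0.738544: f=1.922967 → w ← 0.738544 + 0.48·1.922967 = 1.661568
s=0.960000, w=1.661568: f=1.955451 → w ← 1.661568 + 0.48·1.955451 = 2.600185
s=1.440000, w=2.600185: f=1.990430 → w ← 2.600185 + 0.48·1.990430 = 3.555591
w(1.92) ≈ 3.5556

3.5556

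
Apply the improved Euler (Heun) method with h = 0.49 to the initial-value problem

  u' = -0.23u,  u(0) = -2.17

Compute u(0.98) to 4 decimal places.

-1.7330

Heun: k1 = f(x_n, u_n); k2 = f(x_n + h, u_n + h·k1); u_{n+1} = u_n + (h/2)·(k1 + k2).
x=0.000000, u=-2.170000:
  k1 = f(0.000000, -2.170000) = 0.499100
  k2 = f(0.490000, -1.925441) = 0.442851
  u ← -2.170000 + (0.49/2)·(0.499100 + 0.442851) = -1.939222
x=0.490000, u=-1.939222:
  k1 = f(0.490000, -1.939222) = 0.446021
  k2 = f(0.980000, -1.720672) = 0.395754
  u ← -1.939222 + (0.49/2)·(0.446021 + 0.395754) = -1.732987
u(0.98) ≈ -1.7330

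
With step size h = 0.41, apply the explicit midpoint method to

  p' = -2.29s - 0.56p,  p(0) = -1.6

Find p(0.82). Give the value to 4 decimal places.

Midpoint: k1 = f(s_n, p_n); k2 = f(s_n + h/2, p_n + (h/2)·k1); p_{n+1} = p_n + h·k2.
s=0.000000, p=-1.600000:
  k1 = f(0.000000, -1.600000) = 0.896000
  k2 = f(0.205000, -1.416320) = 0.323689
  p ← -1.600000 + 0.41·0.323689 = -1.467287
s=0.410000, p=-1.467287:
  k1 = f(0.410000, -1.467287) = -0.117219
  k2 = f(0.615000, -1.491317) = -0.573212
  p ← -1.467287 + 0.41·(-0.573212) = -1.702304
p(0.82) ≈ -1.7023

-1.7023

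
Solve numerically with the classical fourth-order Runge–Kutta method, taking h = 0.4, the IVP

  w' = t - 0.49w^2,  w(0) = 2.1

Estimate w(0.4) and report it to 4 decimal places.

1.5532

RK4: k1 = f(t_n, w_n); k2 = f(t_n + h/2, w_n + (h/2)·k1); k3 = f(t_n + h/2, w_n + (h/2)·k2); k4 = f(t_n + h, w_n + h·k3); w_{n+1} = w_n + (h/6)·(k1 + 2k2 + 2k3 + k4).
t=0.000000, w=2.100000:
  k1 = f(0.000000, 2.100000) = -2.160900
  k2 = f(0.200000, 1.667820) = -1.162996
  k3 = f(0.200000, 1.867401) = -1.508721
  k4 = f(0.400000, 1.496512) = -0.697378
  w ← 2.100000 + (0.4/6)·(k1 + 2k2 + 2k3 + k4) = 1.553219
w(0.4) ≈ 1.5532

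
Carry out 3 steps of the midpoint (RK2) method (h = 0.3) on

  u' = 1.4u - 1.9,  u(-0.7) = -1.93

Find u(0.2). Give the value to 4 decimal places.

-9.9199

Midpoint: k1 = f(x_n, u_n); k2 = f(x_n + h/2, u_n + (h/2)·k1); u_{n+1} = u_n + h·k2.
x=-0.700000, u=-1.930000:
  k1 = f(-0.700000, -1.930000) = -4.602000
  k2 = f(-0.550000, -2.620300) = -5.568420
  u ← -1.930000 + 0.3·(-5.568420) = -3.600526
x=-0.400000, u=-3.600526:
  k1 = f(-0.400000, -3.600526) = -6.940736
  k2 = f(-0.250000, -4.641636) = -8.398291
  u ← -3.600526 + 0.3·(-8.398291) = -6.120013
x=-0.100000, u=-6.120013:
  k1 = f(-0.100000, -6.120013) = -10.468019
  k2 = f(0.050000, -7.690216) = -12.666303
  u ← -6.120013 + 0.3·(-12.666303) = -9.919904
u(0.2) ≈ -9.9199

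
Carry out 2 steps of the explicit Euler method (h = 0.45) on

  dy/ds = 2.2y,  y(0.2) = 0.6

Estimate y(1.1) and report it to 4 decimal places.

Euler: y_{n+1} = y_n + h·f(s_n, y_n).
s=0.200000, y=0.600000: f=1.320000 → y ← 0.600000 + 0.45·1.320000 = 1.194000
s=0.650000, y=1.194000: f=2.626800 → y ← 1.194000 + 0.45·2.626800 = 2.376060
y(1.1) ≈ 2.3761

2.3761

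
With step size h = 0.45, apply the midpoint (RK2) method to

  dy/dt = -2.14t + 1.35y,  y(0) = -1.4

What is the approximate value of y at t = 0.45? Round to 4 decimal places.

Midpoint: k1 = f(t_n, y_n); k2 = f(t_n + h/2, y_n + (h/2)·k1); y_{n+1} = y_n + h·k2.
t=0.000000, y=-1.400000:
  k1 = f(0.000000, -1.400000) = -1.890000
  k2 = f(0.225000, -1.825250) = -2.945587
  y ← -1.400000 + 0.45·(-2.945587) = -2.725514
y(0.45) ≈ -2.7255

-2.7255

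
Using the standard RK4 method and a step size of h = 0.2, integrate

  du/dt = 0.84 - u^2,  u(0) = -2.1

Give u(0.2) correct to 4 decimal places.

RK4: k1 = f(t_n, u_n); k2 = f(t_n + h/2, u_n + (h/2)·k1); k3 = f(t_n + h/2, u_n + (h/2)·k2); k4 = f(t_n + h, u_n + h·k3); u_{n+1} = u_n + (h/6)·(k1 + 2k2 + 2k3 + k4).
t=0.000000, u=-2.100000:
  k1 = f(0.000000, -2.100000) = -3.570000
  k2 = f(0.100000, -2.457000) = -5.196849
  k3 = f(0.100000, -2.619685) = -6.022749
  k4 = f(0.200000, -3.304550) = -10.080049
  u ← -2.100000 + (0.2/6)·(k1 + 2k2 + 2k3 + k4) = -3.302975
u(0.2) ≈ -3.3030

-3.3030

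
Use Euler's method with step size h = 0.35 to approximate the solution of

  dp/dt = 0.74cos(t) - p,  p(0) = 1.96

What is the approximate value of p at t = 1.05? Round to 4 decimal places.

Euler: p_{n+1} = p_n + h·f(t_n, p_n).
t=0.000000, p=1.960000: f=-1.220000 → p ← 1.960000 + 0.35·(-1.220000) = 1.533000
t=0.350000, p=1.533000: f=-0.837864 → p ← 1.533000 + 0.35·(-0.837864) = 1.239748
t=0.700000, p=1.239748: f=-0.673764 → p ← 1.239748 + 0.35·(-0.673764) = 1.003930
p(1.05) ≈ 1.0039

1.0039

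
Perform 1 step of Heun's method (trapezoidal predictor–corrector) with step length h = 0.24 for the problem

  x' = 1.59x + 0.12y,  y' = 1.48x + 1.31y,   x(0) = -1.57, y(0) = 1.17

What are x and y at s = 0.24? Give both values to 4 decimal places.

Heun on (x,y): k1 = f(s_n, state_n); k2 = f(s_n + h, state_n + h·k1); state_{n+1} = state_n + (h/2)·(k1 + k2).
0.000000: (-1.570000, 1.170000)
  k1 = (-2.355900, -0.790900)
  predictor → (-2.135416, 0.980184)
  k2 = (-3.277689, -1.876375)
  → (-2.246031, 0.849927)
(x(0.24), y(0.24)) ≈ (-2.2460, 0.8499)

-2.2460, 0.8499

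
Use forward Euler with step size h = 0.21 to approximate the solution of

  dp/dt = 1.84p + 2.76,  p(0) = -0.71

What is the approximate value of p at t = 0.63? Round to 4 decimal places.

Euler: p_{n+1} = p_n + h·f(t_n, p_n).
t=0.000000, p=-0.710000: f=1.453600 → p ← -0.710000 + 0.21·1.453600 = -0.404744
t=0.210000, p=-0.404744: f=2.015271 → p ← -0.404744 + 0.21·2.015271 = 0.018463
t=0.420000, p=0.018463: f=2.793972 → p ← 0.018463 + 0.21·2.793972 = 0.605197
p(0.63) ≈ 0.6052

0.6052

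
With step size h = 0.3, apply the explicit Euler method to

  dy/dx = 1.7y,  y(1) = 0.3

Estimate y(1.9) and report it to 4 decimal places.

1.0329

Euler: y_{n+1} = y_n + h·f(x_n, y_n).
x=1.000000, y=0.300000: f=0.510000 → y ← 0.300000 + 0.3·0.510000 = 0.453000
x=1.300000, y=0.453000: f=0.770100 → y ← 0.453000 + 0.3·0.770100 = 0.684030
x=1.600000, y=0.684030: f=1.162851 → y ← 0.684030 + 0.3·1.162851 = 1.032885
y(1.9) ≈ 1.0329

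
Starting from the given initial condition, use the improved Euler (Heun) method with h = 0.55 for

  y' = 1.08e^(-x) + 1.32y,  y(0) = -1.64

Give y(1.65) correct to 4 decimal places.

-9.1950

Heun: k1 = f(x_n, y_n); k2 = f(x_n + h, y_n + h·k1); y_{n+1} = y_n + (h/2)·(k1 + k2).
x=0.000000, y=-1.640000:
  k1 = f(0.000000, -1.640000) = -1.084800
  k2 = f(0.550000, -2.236640) = -2.329259
  y ← -1.640000 + (0.55/2)·(-1.084800 + (-2.329259)) = -2.578866
x=0.550000, y=-2.578866:
  k1 = f(0.550000, -2.578866) = -2.780998
  k2 = f(1.100000, -4.108415) = -5.063607
  y ← -2.578866 + (0.55/2)·(-2.780998 + (-5.063607)) = -4.736132
x=1.100000, y=-4.736132:
  k1 = f(1.100000, -4.736132) = -5.892194
  k2 = f(1.650000, -7.976839) = -10.322014
  y ← -4.736132 + (0.55/2)·(-5.892194 + (-10.322014)) = -9.195040
y(1.65) ≈ -9.1950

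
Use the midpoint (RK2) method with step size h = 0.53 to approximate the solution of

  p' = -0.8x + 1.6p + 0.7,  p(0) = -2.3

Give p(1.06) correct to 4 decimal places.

-10.1944

Midpoint: k1 = f(x_n, p_n); k2 = f(x_n + h/2, p_n + (h/2)·k1); p_{n+1} = p_n + h·k2.
x=0.000000, p=-2.300000:
  k1 = f(0.000000, -2.300000) = -2.980000
  k2 = f(0.265000, -3.089700) = -4.455520
  p ← -2.300000 + 0.53·(-4.455520) = -4.661426
x=0.530000, p=-4.661426:
  k1 = f(0.530000, -4.661426) = -7.182281
  k2 = f(0.795000, -6.564730) = -10.439568
  p ← -4.661426 + 0.53·(-10.439568) = -10.194397
p(1.06) ≈ -10.1944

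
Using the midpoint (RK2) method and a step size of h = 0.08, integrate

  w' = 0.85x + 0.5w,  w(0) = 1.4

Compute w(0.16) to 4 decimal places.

Midpoint: k1 = f(x_n, w_n); k2 = f(x_n + h/2, w_n + (h/2)·k1); w_{n+1} = w_n + h·k2.
x=0.000000, w=1.400000:
  k1 = f(0.000000, 1.400000) = 0.700000
  k2 = f(0.040000, 1.428000) = 0.748000
  w ← 1.400000 + 0.08·0.748000 = 1.459840
x=0.080000, w=1.459840:
  k1 = f(0.080000, 1.459840) = 0.797920
  k2 = f(0.120000, 1.491757) = 0.847878
  w ← 1.459840 + 0.08·0.847878 = 1.527670
w(0.16) ≈ 1.5277

1.5277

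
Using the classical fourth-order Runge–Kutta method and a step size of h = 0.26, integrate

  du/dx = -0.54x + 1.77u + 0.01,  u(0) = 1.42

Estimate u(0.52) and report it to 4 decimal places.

RK4: k1 = f(x_n, u_n); k2 = f(x_n + h/2, u_n + (h/2)·k1); k3 = f(x_n + h/2, u_n + (h/2)·k2); k4 = f(x_n + h, u_n + h·k3); u_{n+1} = u_n + (h/6)·(k1 + 2k2 + 2k3 + k4).
x=0.000000, u=1.420000:
  k1 = f(0.000000, 1.420000) = 2.523400
  k2 = f(0.130000, 1.748042) = 3.033834
  k3 = f(0.130000, 1.814398) = 3.151285
  k4 = f(0.260000, 2.239334) = 3.833221
  u ← 1.420000 + (0.26/6)·(k1 + 2k2 + 2k3 + k4) = 2.231497
x=0.260000, u=2.231497:
  k1 = f(0.260000, 2.231497) = 3.819350
  k2 = f(0.390000, 2.728013) = 4.627983
  k3 = f(0.390000, 2.833135) = 4.814049
  k4 = f(0.520000, 3.483150) = 5.894376
  u ← 2.231497 + (0.26/6)·(k1 + 2k2 + 2k3 + k4) = 3.470735
u(0.52) ≈ 3.4707

3.4707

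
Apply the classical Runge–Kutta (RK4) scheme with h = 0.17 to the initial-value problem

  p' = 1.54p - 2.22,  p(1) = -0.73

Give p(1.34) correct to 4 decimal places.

-2.2242

RK4: k1 = f(x_n, p_n); k2 = f(x_n + h/2, p_n + (h/2)·k1); k3 = f(x_n + h/2, p_n + (h/2)·k2); k4 = f(x_n + h, p_n + h·k3); p_{n+1} = p_n + (h/6)·(k1 + 2k2 + 2k3 + k4).
x=1.000000, p=-0.730000:
  k1 = f(1.000000, -0.730000) = -3.344200
  k2 = f(1.085000, -1.014257) = -3.781956
  k3 = f(1.085000, -1.051466) = -3.839258
  k4 = f(1.170000, -1.382674) = -4.349318
  p ← -0.730000 + (0.17/6)·(k1 + 2k2 + 2k3 + k4) = -1.379852
x=1.170000, p=-1.379852:
  k1 = f(1.170000, -1.379852) = -4.344972
  k2 = f(1.255000, -1.749174) = -4.913729
  k3 = f(1.255000, -1.797519) = -4.988179
  k4 = f(1.340000, -2.227842) = -5.650877
  p ← -1.379852 + (0.17/6)·(k1 + 2k2 + 2k3 + k4) = -2.224176
p(1.34) ≈ -2.2242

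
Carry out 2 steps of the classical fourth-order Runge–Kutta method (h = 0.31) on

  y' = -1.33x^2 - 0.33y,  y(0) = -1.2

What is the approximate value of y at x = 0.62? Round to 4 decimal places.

-1.0784

RK4: k1 = f(x_n, y_n); k2 = f(x_n + h/2, y_n + (h/2)·k1); k3 = f(x_n + h/2, y_n + (h/2)·k2); k4 = f(x_n + h, y_n + h·k3); y_{n+1} = y_n + (h/6)·(k1 + 2k2 + 2k3 + k4).
x=0.000000, y=-1.200000:
  k1 = f(0.000000, -1.200000) = 0.396000
  k2 = f(0.155000, -1.138620) = 0.343791
  k3 = f(0.155000, -1.146712) = 0.346462
  k4 = f(0.310000, -1.092597) = 0.232744
  y ← -1.200000 + (0.31/6)·(k1 + 2k2 + 2k3 + k4) = -1.096189
x=0.310000, y=-1.096189:
  k1 = f(0.310000, -1.096189) = 0.233929
  k2 = f(0.465000, -1.059930) = 0.062198
  k3 = f(0.465000, -1.086548) = 0.070982
  k4 = f(0.620000, -1.074184) = -0.156771
  y ← -1.096189 + (0.31/6)·(k1 + 2k2 + 2k3 + k4) = -1.078440
y(0.62) ≈ -1.0784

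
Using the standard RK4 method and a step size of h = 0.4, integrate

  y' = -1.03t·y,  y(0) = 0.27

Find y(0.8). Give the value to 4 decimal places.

0.1942

RK4: k1 = f(t_n, y_n); k2 = f(t_n + h/2, y_n + (h/2)·k1); k3 = f(t_n + h/2, y_n + (h/2)·k2); k4 = f(t_n + h, y_n + h·k3); y_{n+1} = y_n + (h/6)·(k1 + 2k2 + 2k3 + k4).
t=0.000000, y=0.270000:
  k1 = f(0.000000, 0.270000) = 0.000000
  k2 = f(0.200000, 0.270000) = -0.055620
  k3 = f(0.200000, 0.258876) = -0.053328
  k4 = f(0.400000, 0.248669) = -0.102451
  y ← 0.270000 + (0.4/6)·(k1 + 2k2 + 2k3 + k4) = 0.248643
t=0.400000, y=0.248643:
  k1 = f(0.400000, 0.248643) = -0.102441
  k2 = f(0.600000, 0.228155) = -0.141000
  k3 = f(0.600000, 0.220443) = -0.136234
  k4 = f(0.800000, 0.194150) = -0.159979
  y ← 0.248643 + (0.4/6)·(k1 + 2k2 + 2k3 + k4) = 0.194184
y(0.8) ≈ 0.1942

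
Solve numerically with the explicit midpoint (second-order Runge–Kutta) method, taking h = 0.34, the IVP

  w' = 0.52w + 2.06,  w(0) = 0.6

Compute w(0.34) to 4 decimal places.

Midpoint: k1 = f(x_n, w_n); k2 = f(x_n + h/2, w_n + (h/2)·k1); w_{n+1} = w_n + h·k2.
x=0.000000, w=0.600000:
  k1 = f(0.000000, 0.600000) = 2.372000
  k2 = f(0.170000, 1.003240) = 2.581685
  w ← 0.600000 + 0.34·2.581685 = 1.477773
w(0.34) ≈ 1.4778

1.4778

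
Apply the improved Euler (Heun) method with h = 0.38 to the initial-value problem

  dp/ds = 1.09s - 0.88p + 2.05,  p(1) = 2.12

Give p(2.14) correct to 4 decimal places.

Heun: k1 = f(s_n, p_n); k2 = f(s_n + h, p_n + h·k1); p_{n+1} = p_n + (h/2)·(k1 + k2).
s=1.000000, p=2.120000:
  k1 = f(1.000000, 2.120000) = 1.274400
  k2 = f(1.380000, 2.604272) = 1.262441
  p ← 2.120000 + (0.38/2)·(1.274400 + 1.262441) = 2.602000
s=1.380000, p=2.602000:
  k1 = f(1.380000, 2.602000) = 1.264440
  k2 = f(1.760000, 3.082487) = 1.255811
  p ← 2.602000 + (0.38/2)·(1.264440 + 1.255811) = 3.080848
s=1.760000, p=3.080848:
  k1 = f(1.760000, 3.080848) = 1.257254
  k2 = f(2.140000, 3.558604) = 1.251028
  p ← 3.080848 + (0.38/2)·(1.257254 + 1.251028) = 3.557421
p(2.14) ≈ 3.5574

3.5574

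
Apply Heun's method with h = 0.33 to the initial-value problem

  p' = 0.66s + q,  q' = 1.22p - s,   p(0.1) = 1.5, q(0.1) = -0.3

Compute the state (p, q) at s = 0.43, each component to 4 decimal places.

Heun on (p,q): k1 = f(s_n, state_n); k2 = f(s_n + h, state_n + h·k1); state_{n+1} = state_n + (h/2)·(k1 + k2).
0.100000: (1.500000, -0.300000)
  k1 = (-0.234000, 1.730000)
  predictor → (1.422780, 0.270900)
  k2 = (0.554700, 1.305792)
  → (1.552916, 0.200906)
(p(0.43), q(0.43)) ≈ (1.5529, 0.2009)

1.5529, 0.2009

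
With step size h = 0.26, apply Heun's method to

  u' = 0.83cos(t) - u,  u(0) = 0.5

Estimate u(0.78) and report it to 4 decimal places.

0.6201

Heun: k1 = f(t_n, u_n); k2 = f(t_n + h, u_n + h·k1); u_{n+1} = u_n + (h/2)·(k1 + k2).
t=0.000000, u=0.500000:
  k1 = f(0.000000, 0.500000) = 0.330000
  k2 = f(0.260000, 0.585800) = 0.216304
  u ← 0.500000 + (0.26/2)·(0.330000 + 0.216304) = 0.571019
t=0.260000, u=0.571019:
  k1 = f(0.260000, 0.571019) = 0.231084
  k2 = f(0.520000, 0.631101) = 0.089189
  u ← 0.571019 + (0.26/2)·(0.231084 + 0.089189) = 0.612655
t=0.520000, u=0.612655:
  k1 = f(0.520000, 0.612655) = 0.107635
  k2 = f(0.780000, 0.640640) = -0.050582
  u ← 0.612655 + (0.26/2)·(0.107635 + (-0.050582)) = 0.620072
u(0.78) ≈ 0.6201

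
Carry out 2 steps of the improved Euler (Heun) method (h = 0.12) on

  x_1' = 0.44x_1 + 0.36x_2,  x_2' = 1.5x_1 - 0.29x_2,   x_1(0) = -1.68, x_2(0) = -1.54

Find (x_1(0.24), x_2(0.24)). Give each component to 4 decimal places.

Heun on (x_1,x_2): k1 = f(t_n, state_n); k2 = f(t_n + h, state_n + h·k1); state_{n+1} = state_n + (h/2)·(k1 + k2).
0.000000: (-1.680000, -1.540000)
  k1 = (-1.293600, -2.073400)
  predictor → (-1.835232, -1.788808)
  k2 = (-1.451473, -2.234094)
  → (-1.844704, -1.798450)
0.120000: (-1.844704, -1.798450)
  k1 = (-1.459112, -2.245506)
  predictor → (-2.019798, -2.067910)
  k2 = (-1.633159, -2.430003)
  → (-2.030241, -2.078980)
(x_1(0.24), x_2(0.24)) ≈ (-2.0302, -2.0790)

-2.0302, -2.0790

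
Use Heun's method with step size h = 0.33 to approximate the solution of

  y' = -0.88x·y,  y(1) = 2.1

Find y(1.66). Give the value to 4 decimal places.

Heun: k1 = f(x_n, y_n); k2 = f(x_n + h, y_n + h·k1); y_{n+1} = y_n + (h/2)·(k1 + k2).
x=1.000000, y=2.100000:
  k1 = f(1.000000, 2.100000) = -1.848000
  k2 = f(1.330000, 1.490160) = -1.744083
  y ← 2.100000 + (0.33/2)·(-1.848000 + (-1.744083)) = 1.507306
x=1.330000, y=1.507306:
  k1 = f(1.330000, 1.507306) = -1.764151
  k2 = f(1.660000, 0.925136) = -1.351439
  y ← 1.507306 + (0.33/2)·(-1.764151 + (-1.351439)) = 0.993234
y(1.66) ≈ 0.9932

0.9932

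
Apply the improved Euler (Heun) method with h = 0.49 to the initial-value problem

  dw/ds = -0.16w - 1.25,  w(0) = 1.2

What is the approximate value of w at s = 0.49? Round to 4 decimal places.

Heun: k1 = f(s_n, w_n); k2 = f(s_n + h, w_n + h·k1); w_{n+1} = w_n + (h/2)·(k1 + k2).
s=0.000000, w=1.200000:
  k1 = f(0.000000, 1.200000) = -1.442000
  k2 = f(0.490000, 0.493420) = -1.328947
  w ← 1.200000 + (0.49/2)·(-1.442000 + (-1.328947)) = 0.521118
w(0.49) ≈ 0.5211

0.5211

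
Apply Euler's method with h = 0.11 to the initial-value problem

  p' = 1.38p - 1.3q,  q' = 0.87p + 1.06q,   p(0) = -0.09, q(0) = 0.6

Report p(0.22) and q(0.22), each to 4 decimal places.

Euler on (p,q): p_{n+1} = p_n + h·p', q_{n+1} = q_n + h·q'.
0.000000: (-0.090000, 0.600000); f=(-0.904200, 0.557700) → (-0.189462, 0.661347)
0.110000: (-0.189462, 0.661347); f=(-1.121209, 0.536196) → (-0.312795, 0.720329)
(p(0.22), q(0.22)) ≈ (-0.3128, 0.7203)

-0.3128, 0.7203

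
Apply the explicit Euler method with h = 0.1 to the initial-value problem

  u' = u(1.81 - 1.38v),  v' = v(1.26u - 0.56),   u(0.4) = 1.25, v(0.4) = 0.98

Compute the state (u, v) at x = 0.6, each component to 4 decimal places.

1.3491, 1.1968

Euler on (u,v): u_{n+1} = u_n + h·u', v_{n+1} = v_n + h·v'.
0.400000: (1.250000, 0.980000); f=(0.572000, 0.994700) → (1.307200, 1.079470)
0.500000: (1.307200, 1.079470); f=(0.418737, 1.173462) → (1.349074, 1.196816)
(u(0.6), v(0.6)) ≈ (1.3491, 1.1968)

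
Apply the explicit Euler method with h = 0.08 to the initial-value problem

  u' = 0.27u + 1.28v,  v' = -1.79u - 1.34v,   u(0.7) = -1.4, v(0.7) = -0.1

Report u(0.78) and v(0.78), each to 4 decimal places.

-1.4405, 0.1112

Euler on (u,v): u_{n+1} = u_n + h·u', v_{n+1} = v_n + h·v'.
0.700000: (-1.400000, -0.100000); f=(-0.506000, 2.640000) → (-1.440480, 0.111200)
(u(0.78), v(0.78)) ≈ (-1.4405, 0.1112)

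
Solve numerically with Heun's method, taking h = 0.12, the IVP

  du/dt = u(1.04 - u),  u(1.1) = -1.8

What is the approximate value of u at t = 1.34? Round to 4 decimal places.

Heun: k1 = f(t_n, u_n); k2 = f(t_n + h, u_n + h·k1); u_{n+1} = u_n + (h/2)·(k1 + k2).
t=1.100000, u=-1.800000:
  k1 = f(1.100000, -1.800000) = -5.112000
  k2 = f(1.220000, -2.413440) = -8.334670
  u ← -1.800000 + (0.12/2)·(-5.112000 + (-8.334670)) = -2.606800
t=1.220000, u=-2.606800:
  k1 = f(1.220000, -2.606800) = -9.506480
  k2 = f(1.340000, -3.747578) = -17.941820
  u ← -2.606800 + (0.12/2)·(-9.506480 + (-17.941820)) = -4.253698
u(1.34) ≈ -4.2537

-4.2537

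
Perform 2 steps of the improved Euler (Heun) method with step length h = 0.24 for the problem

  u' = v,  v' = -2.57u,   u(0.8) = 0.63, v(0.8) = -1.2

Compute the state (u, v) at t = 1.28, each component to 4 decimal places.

Heun on (u,v): k1 = f(t_n, state_n); k2 = f(t_n + h, state_n + h·k1); state_{n+1} = state_n + (h/2)·(k1 + k2).
0.800000: (0.630000, -1.200000)
  k1 = (-1.200000, -1.619100)
  predictor → (0.342000, -1.588584)
  k2 = (-1.588584, -0.878940)
  → (0.295370, -1.499765)
1.040000: (0.295370, -1.499765)
  k1 = (-1.499765, -0.759101)
  predictor → (-0.064574, -1.681949)
  k2 = (-1.681949, 0.165954)
  → (-0.086436, -1.570942)
(u(1.28), v(1.28)) ≈ (-0.0864, -1.5709)

-0.0864, -1.5709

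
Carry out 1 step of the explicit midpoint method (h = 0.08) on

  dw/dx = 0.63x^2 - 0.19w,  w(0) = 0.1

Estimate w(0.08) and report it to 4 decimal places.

Midpoint: k1 = f(x_n, w_n); k2 = f(x_n + h/2, w_n + (h/2)·k1); w_{n+1} = w_n + h·k2.
x=0.000000, w=0.100000:
  k1 = f(0.000000, 0.100000) = -0.019000
  k2 = f(0.040000, 0.099240) = -0.017848
  w ← 0.100000 + 0.08·(-0.017848) = 0.098572
w(0.08) ≈ 0.0986

0.0986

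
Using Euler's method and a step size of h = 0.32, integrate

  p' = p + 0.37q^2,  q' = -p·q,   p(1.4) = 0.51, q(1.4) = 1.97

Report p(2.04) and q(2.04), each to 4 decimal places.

1.8169, 1.0510

Euler on (p,q): p_{n+1} = p_n + h·p', q_{n+1} = q_n + h·q'.
1.400000: (0.510000, 1.970000); f=(1.945933, -1.004700) → (1.132699, 1.648496)
1.720000: (1.132699, 1.648496); f=(2.138188, -1.867249) → (1.816919, 1.050976)
(p(2.04), q(2.04)) ≈ (1.8169, 1.0510)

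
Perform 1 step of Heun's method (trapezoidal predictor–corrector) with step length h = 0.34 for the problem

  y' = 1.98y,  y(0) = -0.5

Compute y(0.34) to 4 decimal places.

Heun: k1 = f(s_n, y_n); k2 = f(s_n + h, y_n + h·k1); y_{n+1} = y_n + (h/2)·(k1 + k2).
s=0.000000, y=-0.500000:
  k1 = f(0.000000, -0.500000) = -0.990000
  k2 = f(0.340000, -0.836600) = -1.656468
  y ← -0.500000 + (0.34/2)·(-0.990000 + (-1.656468)) = -0.949900
y(0.34) ≈ -0.9499

-0.9499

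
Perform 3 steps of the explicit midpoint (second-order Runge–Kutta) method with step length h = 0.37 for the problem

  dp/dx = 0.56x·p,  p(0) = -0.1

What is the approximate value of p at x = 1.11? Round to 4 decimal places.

Midpoint: k1 = f(x_n, p_n); k2 = f(x_n + h/2, p_n + (h/2)·k1); p_{n+1} = p_n + h·k2.
x=0.000000, p=-0.100000:
  k1 = f(0.000000, -0.100000) = 0.000000
  k2 = f(0.185000, -0.100000) = -0.010360
  p ← -0.100000 + 0.37·(-0.010360) = -0.103833
x=0.370000, p=-0.103833:
  k1 = f(0.370000, -0.103833) = -0.021514
  k2 = f(0.555000, -0.107813) = -0.033508
  p ← -0.103833 + 0.37·(-0.033508) = -0.116231
x=0.740000, p=-0.116231:
  k1 = f(0.740000, -0.116231) = -0.048166
  k2 = f(0.925000, -0.125142) = -0.064824
  p ← -0.116231 + 0.37·(-0.064824) = -0.140216
p(1.11) ≈ -0.1402

-0.1402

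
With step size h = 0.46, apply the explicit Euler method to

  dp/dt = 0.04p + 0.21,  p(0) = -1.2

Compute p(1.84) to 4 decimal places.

Euler: p_{n+1} = p_n + h·f(t_n, p_n).
t=0.000000, p=-1.200000: f=0.162000 → p ← -1.200000 + 0.46·0.162000 = -1.125480
t=0.460000, p=-1.125480: f=0.164981 → p ← -1.125480 + 0.46·0.164981 = -1.049589
t=0.920000, p=-1.049589: f=0.168016 → p ← -1.049589 + 0.46·0.168016 = -0.972301
t=1.380000, p=-0.972301: f=0.171108 → p ← -0.972301 + 0.46·0.171108 = -0.893592
p(1.84) ≈ -0.8936

-0.8936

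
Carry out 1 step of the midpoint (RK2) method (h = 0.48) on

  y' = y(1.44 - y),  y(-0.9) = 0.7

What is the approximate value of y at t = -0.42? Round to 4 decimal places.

Midpoint: k1 = f(t_n, y_n); k2 = f(t_n + h/2, y_n + (h/2)·k1); y_{n+1} = y_n + h·k2.
t=-0.900000, y=0.700000:
  k1 = f(-0.900000, 0.700000) = 0.518000
  k2 = f(-0.660000, 0.824320) = 0.507517
  y ← 0.700000 + 0.48·0.507517 = 0.943608
y(-0.42) ≈ 0.9436

0.9436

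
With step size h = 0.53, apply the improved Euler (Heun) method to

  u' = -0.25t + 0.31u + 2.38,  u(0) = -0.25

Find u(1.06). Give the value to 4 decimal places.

2.4735

Heun: k1 = f(t_n, u_n); k2 = f(t_n + h, u_n + h·k1); u_{n+1} = u_n + (h/2)·(k1 + k2).
t=0.000000, u=-0.250000:
  k1 = f(0.000000, -0.250000) = 2.302500
  k2 = f(0.530000, 0.970325) = 2.548301
  u ← -0.250000 + (0.53/2)·(2.302500 + 2.548301) = 1.035462
t=0.530000, u=1.035462:
  k1 = f(0.530000, 1.035462) = 2.568493
  k2 = f(1.060000, 2.396764) = 2.857997
  u ← 1.035462 + (0.53/2)·(2.568493 + 2.857997) = 2.473482
u(1.06) ≈ 2.4735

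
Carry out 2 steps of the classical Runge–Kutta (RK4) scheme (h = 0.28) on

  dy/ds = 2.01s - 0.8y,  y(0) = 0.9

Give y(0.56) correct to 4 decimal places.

RK4: k1 = f(s_n, y_n); k2 = f(s_n + h/2, y_n + (h/2)·k1); k3 = f(s_n + h/2, y_n + (h/2)·k2); k4 = f(s_n + h, y_n + h·k3); y_{n+1} = y_n + (h/6)·(k1 + 2k2 + 2k3 + k4).
s=0.000000, y=0.900000:
  k1 = f(0.000000, 0.900000) = -0.720000
  k2 = f(0.140000, 0.799200) = -0.357960
  k3 = f(0.140000, 0.849886) = -0.398508
  k4 = f(0.280000, 0.788418) = -0.067934
  y ← 0.900000 + (0.28/6)·(k1 + 2k2 + 2k3 + k4) = 0.792626
s=0.280000, y=0.792626:
  k1 = f(0.280000, 0.792626) = -0.071301
  k2 = f(0.420000, 0.782644) = 0.218085
  k3 = f(0.420000, 0.823158) = 0.185674
  k4 = f(0.560000, 0.844615) = 0.449908
  y ← 0.792626 + (0.28/6)·(k1 + 2k2 + 2k3 + k4) = 0.847978
y(0.56) ≈ 0.8480

0.8480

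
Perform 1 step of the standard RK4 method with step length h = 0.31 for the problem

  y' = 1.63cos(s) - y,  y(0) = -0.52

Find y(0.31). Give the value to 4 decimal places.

0.0456

RK4: k1 = f(s_n, y_n); k2 = f(s_n + h/2, y_n + (h/2)·k1); k3 = f(s_n + h/2, y_n + (h/2)·k2); k4 = f(s_n + h, y_n + h·k3); y_{n+1} = y_n + (h/6)·(k1 + 2k2 + 2k3 + k4).
s=0.000000, y=-0.520000:
  k1 = f(0.000000, -0.520000) = 2.150000
  k2 = f(0.155000, -0.186750) = 1.797209
  k3 = f(0.155000, -0.241433) = 1.851891
  k4 = f(0.310000, 0.054086) = 1.498217
  y ← -0.520000 + (0.31/6)·(k1 + 2k2 + 2k3 + k4) = 0.045565
y(0.31) ≈ 0.0456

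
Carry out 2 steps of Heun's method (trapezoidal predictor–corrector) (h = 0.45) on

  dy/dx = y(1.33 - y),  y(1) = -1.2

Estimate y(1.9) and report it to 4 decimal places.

Heun: k1 = f(x_n, y_n); k2 = f(x_n + h, y_n + h·k1); y_{n+1} = y_n + (h/2)·(k1 + k2).
x=1.000000, y=-1.200000:
  k1 = f(1.000000, -1.200000) = -3.036000
  k2 = f(1.450000, -2.566200) = -9.998428
  y ← -1.200000 + (0.45/2)·(-3.036000 + (-9.998428)) = -4.132746
x=1.450000, y=-4.132746:
  k1 = f(1.450000, -4.132746) = -22.576146
  k2 = f(1.900000, -14.292012) = -223.269979
  y ← -4.132746 + (0.45/2)·(-22.576146 + (-223.269979)) = -59.448124
y(1.9) ≈ -59.4481

-59.4481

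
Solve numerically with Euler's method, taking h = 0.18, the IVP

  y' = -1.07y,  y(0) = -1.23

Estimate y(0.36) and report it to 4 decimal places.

Euler: y_{n+1} = y_n + h·f(t_n, y_n).
t=0.000000, y=-1.230000: f=1.316100 → y ← -1.230000 + 0.18·1.316100 = -0.993102
t=0.180000, y=-0.993102: f=1.062619 → y ← -0.993102 + 0.18·1.062619 = -0.801831
y(0.36) ≈ -0.8018

-0.8018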